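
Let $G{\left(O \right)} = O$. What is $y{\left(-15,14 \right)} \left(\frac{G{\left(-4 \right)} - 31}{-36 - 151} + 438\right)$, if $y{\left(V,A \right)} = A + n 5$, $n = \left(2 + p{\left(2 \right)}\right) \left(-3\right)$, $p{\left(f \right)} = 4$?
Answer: $- \frac{6227516}{187} \approx -33302.0$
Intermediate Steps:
$n = -18$ ($n = \left(2 + 4\right) \left(-3\right) = 6 \left(-3\right) = -18$)
$y{\left(V,A \right)} = -90 + A$ ($y{\left(V,A \right)} = A - 90 = -90 + A$)
$y{\left(-15,14 \right)} \left(\frac{G{\left(-4 \right)} - 31}{-36 - 151} + 438\right) = \left(-90 + 14\right) \left(\frac{-4 - 31}{-36 - 151} + 438\right) = - 76 \left(- \frac{35}{-187} + 438\right) = - 76 \left(\left(-35\right) \left(- \frac{1}{187}\right) + 438\right) = - 76 \left(\frac{35}{187} + 438\right) = \left(-76\right) \frac{81941}{187} = - \frac{6227516}{187}$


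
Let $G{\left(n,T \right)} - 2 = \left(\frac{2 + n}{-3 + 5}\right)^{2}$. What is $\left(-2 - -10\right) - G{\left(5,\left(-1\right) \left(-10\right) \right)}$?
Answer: $- \frac{25}{4} \approx -6.25$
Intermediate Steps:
$G{\left(n,T \right)} = 2 + \left(1 + \frac{n}{2}\right)^{2}$ ($G{\left(n,T \right)} = 2 + \left(\frac{2 + n}{-3 + 5}\right)^{2} = 2 + \left(\frac{2 + n}{2}\right)^{2} = 2 + \left(\left(2 + n\right) \frac{1}{2}\right)^{2} = 2 + \left(1 + \frac{n}{2}\right)^{2}$)
$\left(-2 - -10\right) - G{\left(5,\left(-1\right) \left(-10\right) \right)} = \left(-2 - -10\right) - \left(2 + \frac{\left(2 + 5\right)^{2}}{4}\right) = \left(-2 + 10\right) - \left(2 + \frac{7^{2}}{4}\right) = 8 - \left(2 + \frac{1}{4} \cdot 49\right) = 8 - \left(2 + \frac{49}{4}\right) = 8 - \frac{57}{4} = - \frac{25}{4}$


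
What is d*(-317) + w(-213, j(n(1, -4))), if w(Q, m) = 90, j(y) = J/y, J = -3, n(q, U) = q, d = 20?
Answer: -6250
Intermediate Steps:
j(y) = -3/y
d*(-317) + w(-213, j(n(1, -4))) = 20*(-317) + 90 = -6340 + 90 = -6250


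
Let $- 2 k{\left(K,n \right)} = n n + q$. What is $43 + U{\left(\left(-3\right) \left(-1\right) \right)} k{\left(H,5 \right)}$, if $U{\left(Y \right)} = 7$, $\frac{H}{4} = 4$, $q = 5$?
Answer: $-62$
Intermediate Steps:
$H = 16$ ($H = 4 \cdot 4 = 16$)
$k{\left(K,n \right)} = - \frac{5}{2} - \frac{n^{2}}{2}$ ($k{\left(K,n \right)} = - \frac{n n + 5}{2} = - \frac{n^{2} + 5}{2} = - \frac{5 + n^{2}}{2} = - \frac{5}{2} - \frac{n^{2}}{2}$)
$43 + U{\left(\left(-3\right) \left(-1\right) \right)} k{\left(H,5 \right)} = 43 + 7 \left(- \frac{5}{2} - \frac{5^{2}}{2}\right) = 43 + 7 \left(- \frac{5}{2} - \frac{25}{2}\right) = 43 + 7 \left(-15\right) = 43 - 105 = -62$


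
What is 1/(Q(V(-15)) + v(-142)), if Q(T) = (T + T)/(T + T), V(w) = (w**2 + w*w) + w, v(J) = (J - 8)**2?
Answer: 1/22501 ≈ 4.4442e-5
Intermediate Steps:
v(J) = (-8 + J)**2
V(w) = w + 2*w**2 (V(w) = (w**2 + w**2) + w = 2*w**2 + w = w + 2*w**2)
Q(T) = 1 (Q(T) = (2*T)/((2*T)) = (2*T)*(1/(2*T)) = 1)
1/(Q(V(-15)) + v(-142)) = 1/(1 + (-8 - 142)**2) = 1/(1 + (-150)**2) = 1/(1 + 22500) = 1/22501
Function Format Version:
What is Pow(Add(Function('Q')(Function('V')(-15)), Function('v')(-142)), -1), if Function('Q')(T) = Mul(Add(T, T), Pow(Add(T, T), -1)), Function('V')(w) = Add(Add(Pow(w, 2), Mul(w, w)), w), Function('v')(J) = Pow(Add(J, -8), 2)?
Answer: Rational(1, 22501) ≈ 4.4442e-5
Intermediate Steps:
Function('v')(J) = Pow(Add(-8, J), 2)
Function('V')(w) = Add(w, Mul(2, Pow(w, 2))) (Function('V')(w) = Add(Add(Pow(w, 2), Pow(w, 2)), w) = Add(Mul(2, Pow(w, 2)), w) = Add(w, Mul(2, Pow(w, 2))))
Function('Q')(T) = 1 (Function('Q')(T) = Mul(Mul(2, T), Pow(Mul(2, T), -1)) = Mul(Mul(2, T), Mul(Rational(1, 2), Pow(T, -1))) = 1)
Pow(Add(Function('Q')(Function('V')(-15)), Function('v')(-142)), -1) = Pow(Add(1, Pow(Add(-8, -142), 2)), -1) = Pow(Add(1, Pow(-150, 2)), -1) = Pow(Add(1, 22500), -1) = Pow(22501, -1) = Rational(1, 22501)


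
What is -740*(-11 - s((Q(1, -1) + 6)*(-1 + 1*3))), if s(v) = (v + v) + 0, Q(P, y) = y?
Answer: 22940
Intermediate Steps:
s(v) = 2*v (s(v) = 2*v + 0 = 2*v)
-740*(-11 - s((Q(1, -1) + 6)*(-1 + 1*3))) = -740*(-11 - 2*(-1 + 6)*(-1 + 1*3)) = -740*(-11 - 2*5*(-1 + 3)) = -740*(-11 - 2*5*2) = -740*(-11 - 2*10) = -740*(-11 - 1*20) = -740*(-11 - 20) = -740*(-31) = 22940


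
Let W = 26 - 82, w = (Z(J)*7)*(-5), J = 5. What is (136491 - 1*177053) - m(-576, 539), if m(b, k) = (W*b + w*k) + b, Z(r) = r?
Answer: 22083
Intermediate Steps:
w = -175 (w = (5*7)*(-5) = 35*(-5) = -175)
W = -56
m(b, k) = -175*k - 55*b (m(b, k) = (-56*b - 175*k) + b = (-175*k - 56*b) + b = -175*k - 55*b)
(136491 - 1*177053) - m(-576, 539) = (136491 - 1*177053) - (-175*539 - 55*(-576)) = (136491 - 177053) - (-94325 + 31680) = -40562 - 1*(-62645) = -40562 + 62645 = 22083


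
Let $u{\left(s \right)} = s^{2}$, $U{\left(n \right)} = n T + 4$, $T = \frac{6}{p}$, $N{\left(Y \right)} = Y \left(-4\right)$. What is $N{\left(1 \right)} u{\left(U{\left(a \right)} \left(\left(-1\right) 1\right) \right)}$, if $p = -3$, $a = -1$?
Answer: $-144$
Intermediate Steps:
$N{\left(Y \right)} = - 4 Y$
$T = -2$ ($T = \frac{6}{-3} = 6 \left(- \frac{1}{3}\right) = -2$)
$U{\left(n \right)} = 4 - 2 n$ ($U{\left(n \right)} = n \left(-2\right) + 4 = - 2 n + 4 = 4 - 2 n$)
$N{\left(1 \right)} u{\left(U{\left(a \right)} \left(\left(-1\right) 1\right) \right)} = \left(-4\right) 1 \left(\left(4 - -2\right) \left(\left(-1\right) 1\right)\right)^{2} = - 4 \left(\left(4 + 2\right) \left(-1\right)\right)^{2} = - 4 \left(6 \left(-1\right)\right)^{2} = - 4 \left(-6\right)^{2} = \left(-4\right) 36 = -144$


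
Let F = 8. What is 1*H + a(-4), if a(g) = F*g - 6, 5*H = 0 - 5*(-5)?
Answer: -33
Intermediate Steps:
H = 5 (H = (0 - 5*(-5))/5 = (0 + 25)/5 = (⅕)*25 = 5)
a(g) = -6 + 8*g (a(g) = 8*g - 6 = -6 + 8*g)
1*H + a(-4) = 1*5 + (-6 + 8*(-4)) = 5 + (-6 - 32) = 5 - 38 = -33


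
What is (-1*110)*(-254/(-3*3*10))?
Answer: -2794/9 ≈ -310.44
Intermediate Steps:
(-1*110)*(-254/(-3*3*10)) = -(-27940)/((-9*10)) = -(-27940)/(-90) = -(-27940)*(-1)/90 = -110*127/45 = -2794/9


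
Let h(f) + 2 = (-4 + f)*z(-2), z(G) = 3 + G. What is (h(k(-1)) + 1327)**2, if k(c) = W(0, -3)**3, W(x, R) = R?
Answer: 1674436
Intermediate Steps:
k(c) = -27 (k(c) = (-3)**3 = -27)
h(f) = -6 + f (h(f) = -2 + (-4 + f)*(3 - 2) = -2 + (-4 + f)*1 = -2 + (-4 + f) = -6 + f)
(h(k(-1)) + 1327)**2 = ((-6 - 27) + 1327)**2 = (-33 + 1327)**2 = 1294**2 = 1674436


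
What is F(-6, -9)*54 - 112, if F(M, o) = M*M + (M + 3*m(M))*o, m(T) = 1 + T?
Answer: 12038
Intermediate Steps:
F(M, o) = M**2 + o*(3 + 4*M) (F(M, o) = M*M + (M + 3*(1 + M))*o = M**2 + (M + (3 + 3*M))*o = M**2 + (3 + 4*M)*o = M**2 + o*(3 + 4*M))
F(-6, -9)*54 - 112 = ((-6)**2 + 3*(-9) + 4*(-6)*(-9))*54 - 112 = (36 - 27 + 216)*54 - 112 = 225*54 - 112 = 12150 - 112 = 12038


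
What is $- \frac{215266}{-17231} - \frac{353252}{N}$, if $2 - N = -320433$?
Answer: $\frac{62891875498}{5521415485} \approx 11.391$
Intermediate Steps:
$N = 320435$ ($N = 2 - -320433 = 2 + 320433 = 320435$)
$- \frac{215266}{-17231} - \frac{353252}{N} = - \frac{215266}{-17231} - \frac{353252}{320435} = \left(-215266\right) \left(- \frac{1}{17231}\right) - \frac{353252}{320435} = \frac{215266}{17231} - \frac{353252}{320435} = \frac{62891875498}{5521415485}$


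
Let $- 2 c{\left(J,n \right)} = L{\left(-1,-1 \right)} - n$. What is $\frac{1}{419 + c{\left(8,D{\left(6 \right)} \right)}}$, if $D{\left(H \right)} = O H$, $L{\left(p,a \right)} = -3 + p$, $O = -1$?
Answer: $\frac{1}{418} \approx 0.0023923$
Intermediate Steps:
$D{\left(H \right)} = - H$
$c{\left(J,n \right)} = 2 + \frac{n}{2}$ ($c{\left(J,n \right)} = - \frac{\left(-3 - 1\right) - n}{2} = - \frac{-4 - n}{2} = 2 + \frac{n}{2}$)
$\frac{1}{419 + c{\left(8,D{\left(6 \right)} \right)}} = \frac{1}{419 + \left(2 + \frac{\left(-1\right) 6}{2}\right)} = \frac{1}{419 + \left(2 + \frac{1}{2} \left(-6\right)\right)} = \frac{1}{419 + \left(2 - 3\right)} = \frac{1}{419 - 1} = \frac{1}{418}$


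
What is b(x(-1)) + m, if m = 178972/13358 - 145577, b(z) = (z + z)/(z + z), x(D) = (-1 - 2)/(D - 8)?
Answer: -972212618/6679 ≈ -1.4556e+5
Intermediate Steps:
x(D) = -3/(-8 + D)
b(z) = 1 (b(z) = (2*z)/((2*z)) = (2*z)*(1/(2*z)) = 1)
m = -972219297/6679 (m = 178972*(1/13358) - 145577 = 89486/6679 - 145577 = -972219297/6679 ≈ -1.4556e+5)
b(x(-1)) + m = 1 - 972219297/6679 = -972212618/6679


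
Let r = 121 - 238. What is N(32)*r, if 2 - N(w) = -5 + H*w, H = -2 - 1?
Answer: -12051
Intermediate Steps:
H = -3
N(w) = 7 + 3*w (N(w) = 2 - (-5 - 3*w) = 2 + (5 + 3*w) = 7 + 3*w)
r = -117
N(32)*r = (7 + 3*32)*(-117) = (7 + 96)*(-117) = 103*(-117) = -12051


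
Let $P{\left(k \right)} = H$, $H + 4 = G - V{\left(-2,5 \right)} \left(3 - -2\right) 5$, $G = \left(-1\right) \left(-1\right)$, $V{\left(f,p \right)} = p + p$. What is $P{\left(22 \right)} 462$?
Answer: $-116886$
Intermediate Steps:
$V{\left(f,p \right)} = 2 p$
$G = 1$
$H = -253$ ($H = -4 + \left(1 - 2 \cdot 5 \left(3 - -2\right) 5\right) = -4 + \left(1 - 10 \left(3 + 2\right) 5\right) = -4 + \left(1 - 10 \cdot 5 \cdot 5\right) = -4 + \left(1 - 50 \cdot 5\right) = -4 + \left(1 - 250\right) = -4 - 249 = -253$)
$P{\left(k \right)} = -253$
$P{\left(22 \right)} 462 = \left(-253\right) 462 = -116886$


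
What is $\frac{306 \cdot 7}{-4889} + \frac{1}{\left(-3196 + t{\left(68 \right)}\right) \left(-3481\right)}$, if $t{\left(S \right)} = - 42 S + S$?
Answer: $- \frac{44618506279}{101839356256} \approx -0.43813$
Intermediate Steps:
$t{\left(S \right)} = - 41 S$
$\frac{306 \cdot 7}{-4889} + \frac{1}{\left(-3196 + t{\left(68 \right)}\right) \left(-3481\right)} = \frac{306 \cdot 7}{-4889} + \frac{1}{\left(-3196 - 2788\right) \left(-3481\right)} = 2142 \left(- \frac{1}{4889}\right) + \frac{1}{-3196 - 2788} \left(- \frac{1}{3481}\right) = - \frac{2142}{4889} + \frac{1}{-5984} \left(- \frac{1}{3481}\right) = - \frac{2142}{4889} - - \frac{1}{20830304} = - \frac{2142}{4889} + \frac{1}{20830304} = - \frac{44618506279}{101839356256}$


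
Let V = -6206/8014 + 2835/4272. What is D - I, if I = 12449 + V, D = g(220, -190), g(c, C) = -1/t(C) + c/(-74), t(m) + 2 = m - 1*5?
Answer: -517882708703919/41590800752 ≈ -12452.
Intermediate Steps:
t(m) = -7 + m (t(m) = -2 + (m - 1*5) = -2 + (m - 5) = -2 + (-5 + m) = -7 + m)
V = -632057/5705968 (V = -6206*1/8014 + 2835*(1/4272) = -3103/4007 + 945/1424 = -632057/5705968 ≈ -0.11077)
g(c, C) = -1/(-7 + C) - c/74 (g(c, C) = -1/(-7 + C) + c/(-74) = -1/(-7 + C) + c*(-1/74) = -1/(-7 + C) - c/74)
D = -21633/7289 (D = (-74 - 1*220*(-7 - 190))/(74*(-7 - 190)) = (1/74)*(-74 - 1*220*(-197))/(-197) = (1/74)*(-1/197)*(-74 + 43340) = (1/74)*(-1/197)*43266 = -21633/7289 ≈ -2.9679)
I = 71032963575/5705968 (I = 12449 - 632057/5705968 = 71032963575/5705968 ≈ 12449.)
D - I = -21633/7289 - 1*71032963575/5705968 = -21633/7289 - 71032963575/5705968 = -517882708703919/41590800752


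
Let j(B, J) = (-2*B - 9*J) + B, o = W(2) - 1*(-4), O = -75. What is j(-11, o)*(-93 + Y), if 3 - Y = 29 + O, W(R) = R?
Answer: 1892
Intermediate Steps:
Y = 49 (Y = 3 - (29 - 75) = 3 - 1*(-46) = 3 + 46 = 49)
o = 6 (o = 2 - 1*(-4) = 2 + 4 = 6)
j(B, J) = -B - 9*J (j(B, J) = (-9*J - 2*B) + B = -B - 9*J)
j(-11, o)*(-93 + Y) = (-1*(-11) - 9*6)*(-93 + 49) = (11 - 54)*(-44) = -43*(-44) = 1892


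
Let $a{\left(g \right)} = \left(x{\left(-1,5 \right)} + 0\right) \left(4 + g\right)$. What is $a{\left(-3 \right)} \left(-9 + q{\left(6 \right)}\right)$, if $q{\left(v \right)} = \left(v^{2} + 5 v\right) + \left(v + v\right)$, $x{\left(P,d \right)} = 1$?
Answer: $69$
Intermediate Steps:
$q{\left(v \right)} = v^{2} + 7 v$ ($q{\left(v \right)} = \left(v^{2} + 5 v\right) + 2 v = v^{2} + 7 v$)
$a{\left(g \right)} = 4 + g$ ($a{\left(g \right)} = \left(1 + 0\right) \left(4 + g\right) = 1 \left(4 + g\right) = 4 + g$)
$a{\left(-3 \right)} \left(-9 + q{\left(6 \right)}\right) = \left(4 - 3\right) \left(-9 + 6 \left(7 + 6\right)\right) = 1 \left(-9 + 6 \cdot 13\right) = 1 \left(-9 + 78\right) = 1 \cdot 69 = 69$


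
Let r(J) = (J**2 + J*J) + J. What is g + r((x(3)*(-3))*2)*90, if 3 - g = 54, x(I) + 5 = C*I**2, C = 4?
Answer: 6210489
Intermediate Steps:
x(I) = -5 + 4*I**2
g = -51 (g = 3 - 1*54 = 3 - 54 = -51)
r(J) = J + 2*J**2 (r(J) = (J**2 + J**2) + J = 2*J**2 + J = J + 2*J**2)
g + r((x(3)*(-3))*2)*90 = -51 + ((((-5 + 4*3**2)*(-3))*2)*(1 + 2*(((-5 + 4*3**2)*(-3))*2)))*90 = -51 + ((((-5 + 4*9)*(-3))*2)*(1 + 2*(((-5 + 4*9)*(-3))*2)))*90 = -51 + ((((-5 + 36)*(-3))*2)*(1 + 2*(((-5 + 36)*(-3))*2)))*90 = -51 + (((31*(-3))*2)*(1 + 2*((31*(-3))*2)))*90 = -51 + ((-93*2)*(1 + 2*(-93*2)))*90 = -51 - 186*(1 + 2*(-186))*90 = -51 - 186*(1 - 372)*90 = -51 - 186*(-371)*90 = -51 + 69006*90 = -51 + 6210540 = 6210489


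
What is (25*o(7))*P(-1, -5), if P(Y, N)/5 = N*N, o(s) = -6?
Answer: -18750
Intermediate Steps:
P(Y, N) = 5*N**2 (P(Y, N) = 5*(N*N) = 5*N**2)
(25*o(7))*P(-1, -5) = (25*(-6))*(5*(-5)**2) = -750*25 = -150*125 = -18750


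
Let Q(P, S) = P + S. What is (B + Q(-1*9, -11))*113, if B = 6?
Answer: -1582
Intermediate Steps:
(B + Q(-1*9, -11))*113 = (6 + (-1*9 - 11))*113 = (6 + (-9 - 11))*113 = (6 - 20)*113 = -14*113 = -1582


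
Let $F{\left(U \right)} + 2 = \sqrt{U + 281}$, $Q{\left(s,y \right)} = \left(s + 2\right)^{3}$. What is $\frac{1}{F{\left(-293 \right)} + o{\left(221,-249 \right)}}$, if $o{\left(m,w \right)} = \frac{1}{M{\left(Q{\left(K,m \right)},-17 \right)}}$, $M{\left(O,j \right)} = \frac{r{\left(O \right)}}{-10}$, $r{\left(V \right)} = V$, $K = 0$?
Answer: $- \frac{52}{361} - \frac{32 i \sqrt{3}}{361} \approx -0.14404 - 0.15353 i$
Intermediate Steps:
$Q{\left(s,y \right)} = \left(2 + s\right)^{3}$
$M{\left(O,j \right)} = - \frac{O}{10}$ ($M{\left(O,j \right)} = \frac{O}{-10} = O \left(- \frac{1}{10}\right) = - \frac{O}{10}$)
$o{\left(m,w \right)} = - \frac{5}{4}$ ($o{\left(m,w \right)} = \frac{1}{\left(- \frac{1}{10}\right) \left(2 + 0\right)^{3}} = \frac{1}{\left(- \frac{1}{10}\right) 2^{3}} = \frac{1}{\left(- \frac{1}{10}\right) 8} = \frac{1}{- \frac{4}{5}} = - \frac{5}{4}$)
$F{\left(U \right)} = -2 + \sqrt{281 + U}$ ($F{\left(U \right)} = -2 + \sqrt{U + 281} = -2 + \sqrt{281 + U}$)
$\frac{1}{F{\left(-293 \right)} + o{\left(221,-249 \right)}} = \frac{1}{\left(-2 + \sqrt{281 - 293}\right) - \frac{5}{4}} = \frac{1}{\left(-2 + \sqrt{-12}\right) - \frac{5}{4}} = \frac{1}{\left(-2 + 2 i \sqrt{3}\right) - \frac{5}{4}} = \frac{1}{- \frac{13}{4} + 2 i \sqrt{3}}$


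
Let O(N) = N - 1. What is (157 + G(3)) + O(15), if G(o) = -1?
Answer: 170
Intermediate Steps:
O(N) = -1 + N
(157 + G(3)) + O(15) = (157 - 1) + (-1 + 15) = 156 + 14 = 170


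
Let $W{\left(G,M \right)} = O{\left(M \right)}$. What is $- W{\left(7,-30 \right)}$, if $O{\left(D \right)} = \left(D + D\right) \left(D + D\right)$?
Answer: $-3600$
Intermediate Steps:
$O{\left(D \right)} = 4 D^{2}$ ($O{\left(D \right)} = 2 D 2 D = 4 D^{2}$)
$W{\left(G,M \right)} = 4 M^{2}$
$- W{\left(7,-30 \right)} = - 4 \left(-30\right)^{2} = - 4 \cdot 900 = \left(-1\right) 3600 = -3600$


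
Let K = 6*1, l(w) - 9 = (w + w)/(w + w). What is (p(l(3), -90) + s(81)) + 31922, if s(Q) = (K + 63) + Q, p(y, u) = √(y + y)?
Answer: 32072 + 2*√5 ≈ 32076.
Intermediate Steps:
l(w) = 10 (l(w) = 9 + (w + w)/(w + w) = 9 + (2*w)/((2*w)) = 9 + (2*w)*(1/(2*w)) = 9 + 1 = 10)
p(y, u) = √2*√y (p(y, u) = √(2*y) = √2*√y)
K = 6
s(Q) = 69 + Q (s(Q) = (6 + 63) + Q = 69 + Q)
(p(l(3), -90) + s(81)) + 31922 = (√2*√10 + (69 + 81)) + 31922 = (2*√5 + 150) + 31922 = (150 + 2*√5) + 31922 = 32072 + 2*√5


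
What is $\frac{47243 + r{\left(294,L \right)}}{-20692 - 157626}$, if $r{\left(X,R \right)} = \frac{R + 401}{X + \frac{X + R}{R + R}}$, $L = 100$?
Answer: $- \frac{1398301171}{5277677846} \approx -0.26495$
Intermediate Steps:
$r{\left(X,R \right)} = \frac{401 + R}{X + \frac{R + X}{2 R}}$
$\frac{47243 + r{\left(294,L \right)}}{-20692 - 157626} = \frac{47243 + 2 \cdot 100 \frac{1}{100 + 294 + 2 \cdot 100 \cdot 294} \left(401 + 100\right)}{-20692 - 157626} = \frac{47243 + 2 \cdot 100 \frac{1}{100 + 294 + 58800} \cdot 501}{-178318} = \left(47243 + 2 \cdot 100 \cdot \frac{1}{59194} \cdot 501\right) \left(- \frac{1}{178318}\right) = \left(47243 + \frac{50100}{29597}\right) \left(- \frac{1}{178318}\right) = \frac{1398301171}{29597} \left(- \frac{1}{178318}\right) = - \frac{1398301171}{5277677846}$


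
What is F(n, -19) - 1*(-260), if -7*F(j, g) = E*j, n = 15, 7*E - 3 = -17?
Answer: 1850/7 ≈ 264.29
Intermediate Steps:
E = -2 (E = 3/7 + (1/7)*(-17) = 3/7 - 17/7 = -2)
F(j, g) = 2*j/7 (F(j, g) = -(-2)*j/7 = 2*j/7)
F(n, -19) - 1*(-260) = (2/7)*15 - 1*(-260) = 30/7 + 260 = 1850/7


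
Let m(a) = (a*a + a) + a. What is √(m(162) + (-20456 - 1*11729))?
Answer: I*√5617 ≈ 74.947*I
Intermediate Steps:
m(a) = a² + 2*a (m(a) = (a² + a) + a = (a + a²) + a = a² + 2*a)
√(m(162) + (-20456 - 1*11729)) = √(162*(2 + 162) + (-20456 - 1*11729)) = √(162*164 + (-20456 - 11729)) = √(26568 - 32185) = √(-5617) = I*√5617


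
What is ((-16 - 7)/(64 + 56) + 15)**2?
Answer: 3157729/14400 ≈ 219.29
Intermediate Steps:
((-16 - 7)/(64 + 56) + 15)**2 = (-23/120 + 15)**2 = (1777/120)**2 = 3157729/14400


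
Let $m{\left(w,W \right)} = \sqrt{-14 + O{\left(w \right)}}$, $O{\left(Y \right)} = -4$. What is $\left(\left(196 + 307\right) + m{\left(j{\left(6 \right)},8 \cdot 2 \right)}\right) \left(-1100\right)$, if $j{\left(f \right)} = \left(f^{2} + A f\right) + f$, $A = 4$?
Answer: $-553300 - 3300 i \sqrt{2} \approx -5.533 \cdot 10^{5} - 4666.9 i$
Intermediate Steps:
$j{\left(f \right)} = f^{2} + 5 f$ ($j{\left(f \right)} = \left(f^{2} + 4 f\right) + f = f^{2} + 5 f$)
$m{\left(w,W \right)} = 3 i \sqrt{2}$ ($m{\left(w,W \right)} = \sqrt{-14 - 4} = \sqrt{-18} = 3 i \sqrt{2}$)
$\left(\left(196 + 307\right) + m{\left(j{\left(6 \right)},8 \cdot 2 \right)}\right) \left(-1100\right) = \left(\left(196 + 307\right) + 3 i \sqrt{2}\right) \left(-1100\right) = \left(503 + 3 i \sqrt{2}\right) \left(-1100\right) = -553300 - 3300 i \sqrt{2}$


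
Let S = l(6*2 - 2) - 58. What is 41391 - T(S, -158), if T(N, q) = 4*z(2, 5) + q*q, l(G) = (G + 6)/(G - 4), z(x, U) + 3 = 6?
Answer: 16415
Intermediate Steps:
z(x, U) = 3 (z(x, U) = -3 + 6 = 3)
l(G) = (6 + G)/(-4 + G)
S = -166/3 (S = (6 + (6*2 - 2))/(-4 + (6*2 - 2)) - 58 = (6 + (12 - 2))/(-4 + (12 - 2)) - 58 = (6 + 10)/(-4 + 10) - 58 = 16/6 - 58 = (1/6)*16 - 58 = 8/3 - 58 = -166/3 ≈ -55.333)
T(N, q) = 12 + q**2 (T(N, q) = 4*3 + q*q = 12 + q**2)
41391 - T(S, -158) = 41391 - (12 + (-158)**2) = 41391 - (12 + 24964) = 41391 - 1*24976 = 41391 - 24976 = 16415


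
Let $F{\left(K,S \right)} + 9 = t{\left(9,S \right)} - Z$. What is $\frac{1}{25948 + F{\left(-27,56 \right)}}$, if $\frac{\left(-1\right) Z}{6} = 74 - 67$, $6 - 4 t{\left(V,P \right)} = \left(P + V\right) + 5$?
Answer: $\frac{1}{25965} \approx 3.8513 \cdot 10^{-5}$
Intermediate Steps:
$t{\left(V,P \right)} = \frac{1}{4} - \frac{P}{4} - \frac{V}{4}$ ($t{\left(V,P \right)} = \frac{3}{2} - \frac{\left(P + V\right) + 5}{4} = \frac{3}{2} - \frac{5 + P + V}{4} = \frac{3}{2} - \left(\frac{5}{4} + \frac{P}{4} + \frac{V}{4}\right) = \frac{1}{4} - \frac{P}{4} - \frac{V}{4}$)
$Z = -42$ ($Z = - 6 \left(74 - 67\right) = \left(-6\right) 7 = -42$)
$F{\left(K,S \right)} = 31 - \frac{S}{4}$ ($F{\left(K,S \right)} = -9 - \left(-40 + \frac{S}{4}\right) = 31 - \frac{S}{4}$)
$\frac{1}{25948 + F{\left(-27,56 \right)}} = \frac{1}{25948 + \left(31 - 14\right)} = \frac{1}{25948 + 17} = \frac{1}{25965}$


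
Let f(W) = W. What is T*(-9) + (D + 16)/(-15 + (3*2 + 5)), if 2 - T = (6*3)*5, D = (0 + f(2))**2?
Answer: 787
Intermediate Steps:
D = 4 (D = (0 + 2)**2 = 2**2 = 4)
T = -88 (T = 2 - 6*3*5 = 2 - 18*5 = 2 - 1*90 = 2 - 90 = -88)
T*(-9) + (D + 16)/(-15 + (3*2 + 5)) = -88*(-9) + (4 + 16)/(-15 + (3*2 + 5)) = 792 + 20/(-15 + (6 + 5)) = 792 + 20/(-15 + 11) = 792 + 20/(-4) = 792 + 20*(-1/4) = 792 - 5 = 787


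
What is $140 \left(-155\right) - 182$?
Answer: $-21882$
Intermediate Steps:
$140 \left(-155\right) - 182 = -21700 - 182 = -21882$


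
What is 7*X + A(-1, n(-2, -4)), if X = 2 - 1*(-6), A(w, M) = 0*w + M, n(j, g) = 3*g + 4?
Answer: 48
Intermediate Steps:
n(j, g) = 4 + 3*g
A(w, M) = M (A(w, M) = 0 + M = M)
X = 8 (X = 2 + 6 = 8)
7*X + A(-1, n(-2, -4)) = 7*8 + (4 + 3*(-4)) = 56 + (4 - 12) = 56 - 8 = 48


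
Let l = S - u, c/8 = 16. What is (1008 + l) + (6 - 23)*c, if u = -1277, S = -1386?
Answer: -1277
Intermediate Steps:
c = 128 (c = 8*16 = 128)
l = -109 (l = -1386 - 1*(-1277) = -1386 + 1277 = -109)
(1008 + l) + (6 - 23)*c = (1008 - 109) + (6 - 23)*128 = 899 - 17*128 = 899 - 2176 = -1277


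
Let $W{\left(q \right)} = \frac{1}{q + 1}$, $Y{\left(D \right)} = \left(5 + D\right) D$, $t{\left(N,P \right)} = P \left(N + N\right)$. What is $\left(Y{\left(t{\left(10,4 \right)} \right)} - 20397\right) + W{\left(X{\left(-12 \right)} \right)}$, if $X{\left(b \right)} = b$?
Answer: $- \frac{149568}{11} \approx -13597.0$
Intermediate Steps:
$t{\left(N,P \right)} = 2 N P$ ($t{\left(N,P \right)} = P 2 N = 2 N P$)
$Y{\left(D \right)} = D \left(5 + D\right)$
$W{\left(q \right)} = \frac{1}{1 + q}$
$\left(Y{\left(t{\left(10,4 \right)} \right)} - 20397\right) + W{\left(X{\left(-12 \right)} \right)} = \left(2 \cdot 10 \cdot 4 \left(5 + 2 \cdot 10 \cdot 4\right) - 20397\right) + \frac{1}{1 - 12} = \left(80 \left(5 + 80\right) - 20397\right) + \frac{1}{-11} = \left(80 \cdot 85 - 20397\right) - \frac{1}{11} = \left(6800 - 20397\right) - \frac{1}{11} = -13597 - \frac{1}{11} = - \frac{149568}{11}$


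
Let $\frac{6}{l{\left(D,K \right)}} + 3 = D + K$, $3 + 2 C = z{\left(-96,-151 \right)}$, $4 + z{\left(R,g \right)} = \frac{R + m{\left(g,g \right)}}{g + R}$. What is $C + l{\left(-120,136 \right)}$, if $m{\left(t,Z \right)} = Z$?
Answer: $- \frac{33}{13} \approx -2.5385$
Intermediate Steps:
$z{\left(R,g \right)} = -3$ ($z{\left(R,g \right)} = -4 + \frac{R + g}{g + R} = -4 + \frac{R + g}{R + g} = -4 + 1 = -3$)
$C = -3$ ($C = - \frac{3}{2} + \frac{1}{2} \left(-3\right) = - \frac{3}{2} - \frac{3}{2} = -3$)
$l{\left(D,K \right)} = \frac{6}{-3 + D + K}$ ($l{\left(D,K \right)} = \frac{6}{-3 + \left(D + K\right)} = \frac{6}{-3 + D + K}$)
$C + l{\left(-120,136 \right)} = -3 + \frac{6}{-3 - 120 + 136} = -3 + \frac{6}{13} = - \frac{33}{13}$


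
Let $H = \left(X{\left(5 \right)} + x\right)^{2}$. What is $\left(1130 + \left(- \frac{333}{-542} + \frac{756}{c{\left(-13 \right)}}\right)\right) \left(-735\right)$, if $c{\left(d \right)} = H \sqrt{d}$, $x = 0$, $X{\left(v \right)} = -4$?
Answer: $- \frac{450402855}{542} + \frac{138915 i \sqrt{13}}{52} \approx -8.31 \cdot 10^{5} + 9632.0 i$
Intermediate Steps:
$H = 16$ ($H = \left(-4 + 0\right)^{2} = \left(-4\right)^{2} = 16$)
$c{\left(d \right)} = 16 \sqrt{d}$
$\left(1130 + \left(- \frac{333}{-542} + \frac{756}{c{\left(-13 \right)}}\right)\right) \left(-735\right) = \left(1130 + \left(- \frac{333}{-542} + \frac{756}{16 \sqrt{-13}}\right)\right) \left(-735\right) = \left(1130 + \left(\left(-333\right) \left(- \frac{1}{542}\right) + \frac{756}{16 i \sqrt{13}}\right)\right) \left(-735\right) = \left(1130 + \left(\frac{333}{542} + \frac{756}{16 i \sqrt{13}}\right)\right) \left(-735\right) = \left(1130 + \left(\frac{333}{542} + 756 \left(- \frac{i \sqrt{13}}{208}\right)\right)\right) \left(-735\right) = \left(1130 + \left(\frac{333}{542} - \frac{189 i \sqrt{13}}{52}\right)\right) \left(-735\right) = \left(\frac{612793}{542} - \frac{189 i \sqrt{13}}{52}\right) \left(-735\right) = - \frac{450402855}{542} + \frac{138915 i \sqrt{13}}{52}$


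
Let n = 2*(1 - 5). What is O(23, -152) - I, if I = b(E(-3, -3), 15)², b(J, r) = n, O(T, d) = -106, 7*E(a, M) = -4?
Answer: -170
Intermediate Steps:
E(a, M) = -4/7 (E(a, M) = (⅐)*(-4) = -4/7)
n = -8 (n = 2*(-4) = -8)
b(J, r) = -8
I = 64 (I = (-8)² = 64)
O(23, -152) - I = -106 - 1*64 = -106 - 64 = -170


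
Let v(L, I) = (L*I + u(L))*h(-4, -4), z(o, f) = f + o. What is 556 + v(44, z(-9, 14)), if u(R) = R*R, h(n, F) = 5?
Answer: 11336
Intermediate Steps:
u(R) = R**2
v(L, I) = 5*L**2 + 5*I*L (v(L, I) = (L*I + L**2)*5 = (I*L + L**2)*5 = (L**2 + I*L)*5 = 5*L**2 + 5*I*L)
556 + v(44, z(-9, 14)) = 556 + 5*44*((14 - 9) + 44) = 556 + 5*44*(5 + 44) = 556 + 5*44*49 = 556 + 10780 = 11336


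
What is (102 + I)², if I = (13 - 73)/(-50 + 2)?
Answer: 170569/16 ≈ 10661.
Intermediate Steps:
I = 5/4 (I = -60/(-48) = -60*(-1/48) = 5/4 ≈ 1.2500)
(102 + I)² = (102 + 5/4)² = (413/4)² = 170569/16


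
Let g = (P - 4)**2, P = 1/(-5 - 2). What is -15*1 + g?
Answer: 106/49 ≈ 2.1633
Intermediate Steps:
P = -1/7 (P = 1/(-7) = -1/7 ≈ -0.14286)
g = 841/49 (g = (-1/7 - 4)**2 = (-29/7)**2 = 841/49 ≈ 17.163)
-15*1 + g = -15*1 + 841/49 = -15 + 841/49 = 106/49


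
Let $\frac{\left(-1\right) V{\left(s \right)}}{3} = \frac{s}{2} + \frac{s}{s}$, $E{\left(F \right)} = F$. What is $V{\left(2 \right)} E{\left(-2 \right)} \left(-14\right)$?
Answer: $-168$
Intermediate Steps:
$V{\left(s \right)} = -3 - \frac{3 s}{2}$ ($V{\left(s \right)} = - 3 \left(\frac{s}{2} + \frac{s}{s}\right) = - 3 \left(s \frac{1}{2} + 1\right) = - 3 \left(\frac{s}{2} + 1\right) = - 3 \left(1 + \frac{s}{2}\right) = -3 - \frac{3 s}{2}$)
$V{\left(2 \right)} E{\left(-2 \right)} \left(-14\right) = \left(-3 - 3\right) \left(-2\right) \left(-14\right) = \left(-6\right) \left(-2\right) \left(-14\right) = 12 \left(-14\right) = -168$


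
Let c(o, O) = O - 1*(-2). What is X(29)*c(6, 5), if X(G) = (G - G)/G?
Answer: 0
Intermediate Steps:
c(o, O) = 2 + O (c(o, O) = O + 2 = 2 + O)
X(G) = 0 (X(G) = 0/G = 0)
X(29)*c(6, 5) = 0*(2 + 5) = 0*7 = 0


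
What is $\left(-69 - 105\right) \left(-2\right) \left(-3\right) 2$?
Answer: $-2088$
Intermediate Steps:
$\left(-69 - 105\right) \left(-2\right) \left(-3\right) 2 = - 174 \cdot 6 \cdot 2 = \left(-174\right) 12 = -2088$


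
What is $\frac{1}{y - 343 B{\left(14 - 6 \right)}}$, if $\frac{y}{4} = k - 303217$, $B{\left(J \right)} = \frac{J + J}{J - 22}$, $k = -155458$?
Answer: $- \frac{1}{1834308} \approx -5.4516 \cdot 10^{-7}$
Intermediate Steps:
$B{\left(J \right)} = \frac{2 J}{-22 + J}$
$y = -1834700$ ($y = 4 \left(-155458 - 303217\right) = 4 \left(-458675\right) = -1834700$)
$\frac{1}{y - 343 B{\left(14 - 6 \right)}} = \frac{1}{-1834700 - 343 \frac{2 \left(14 - 6\right)}{-22 + \left(14 - 6\right)}} = \frac{1}{-1834700 - 343 \cdot 2 \cdot 8 \frac{1}{-22 + 8}} = \frac{1}{-1834700 - 343 \cdot 2 \cdot 8 \frac{1}{-14}} = \frac{1}{-1834700 - 343 \cdot 2 \cdot 8 \left(- \frac{1}{14}\right)} = \frac{1}{-1834700 - -392} = \frac{1}{-1834700 + 392} = \frac{1}{-1834308} = - \frac{1}{1834308}$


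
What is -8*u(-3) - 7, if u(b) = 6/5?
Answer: -83/5 ≈ -16.600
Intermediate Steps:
u(b) = 6/5 (u(b) = 6*(⅕) = 6/5)
-8*u(-3) - 7 = -8*6/5 - 7 = -48/5 - 7 = -83/5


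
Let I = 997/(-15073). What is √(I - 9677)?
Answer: I*√2198584226514/15073 ≈ 98.372*I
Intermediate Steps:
I = -997/15073 (I = 997*(-1/15073) = -997/15073 ≈ -0.066145)
√(I - 9677) = √(-997/15073 - 9677) = √(-145862418/15073) = I*√2198584226514/15073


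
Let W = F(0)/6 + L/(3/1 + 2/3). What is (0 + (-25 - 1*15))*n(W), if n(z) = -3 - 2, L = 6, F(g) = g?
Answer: 200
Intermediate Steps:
W = 18/11 (W = 0/6 + 6/(3/1 + 2/3) = 0*(1/6) + 6/(3*1 + 2*(1/3)) = 0 + 6/(3 + 2/3) = 0 + 6/(11/3) = 0 + 6*(3/11) = 0 + 18/11 = 18/11 ≈ 1.6364)
n(z) = -5
(0 + (-25 - 1*15))*n(W) = (0 + (-25 - 1*15))*(-5) = (0 + (-25 - 15))*(-5) = (0 - 40)*(-5) = -40*(-5) = 200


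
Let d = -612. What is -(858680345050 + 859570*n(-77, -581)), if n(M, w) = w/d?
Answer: -262756435290385/306 ≈ -8.5868e+11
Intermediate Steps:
n(M, w) = -w/612 (n(M, w) = w/(-612) = w*(-1/612) = -w/612)
-(858680345050 + 859570*n(-77, -581)) = -859570/(1/(-1/612*(-581) + 998965)) = -859570/(1/(581/612 + 998965)) = -859570/(1/(611367161/612)) = -859570/612/611367161 = -859570*611367161/612 = -262756435290385/306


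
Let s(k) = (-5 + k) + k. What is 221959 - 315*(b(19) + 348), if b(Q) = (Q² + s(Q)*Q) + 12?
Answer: -202661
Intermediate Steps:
s(k) = -5 + 2*k
b(Q) = 12 + Q² + Q*(-5 + 2*Q) (b(Q) = (Q² + (-5 + 2*Q)*Q) + 12 = (Q² + Q*(-5 + 2*Q)) + 12 = 12 + Q² + Q*(-5 + 2*Q))
221959 - 315*(b(19) + 348) = 221959 - 315*((12 - 5*19 + 3*19²) + 348) = 221959 - 315*((12 - 95 + 3*361) + 348) = 221959 - 315*((12 - 95 + 1083) + 348) = 221959 - 315*(1000 + 348) = 221959 - 315*1348 = 221959 - 1*424620 = 221959 - 424620 = -202661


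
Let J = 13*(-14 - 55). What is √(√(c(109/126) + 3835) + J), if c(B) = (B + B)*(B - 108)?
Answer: √(-1582308 + 14*√57941678)/42 ≈ 28.924*I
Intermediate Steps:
c(B) = 2*B*(-108 + B) (c(B) = (2*B)*(-108 + B) = 2*B*(-108 + B))
J = -897 (J = 13*(-69) = -897)
√(√(c(109/126) + 3835) + J) = √(√(2*(109/126)*(-108 + 109/126) + 3835) - 897) = √(√(2*(109/126)*(-13499/126) + 3835) - 897) = √(√(-1471391/7938 + 3835) - 897) = √(√(28970839/7938) - 897) = √(√57941678/126 - 897) = √(-897 + √57941678/126)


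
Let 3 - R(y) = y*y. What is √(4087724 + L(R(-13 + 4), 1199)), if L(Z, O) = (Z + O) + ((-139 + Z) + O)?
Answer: √4089827 ≈ 2022.3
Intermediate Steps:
R(y) = 3 - y² (R(y) = 3 - y*y = 3 - y²)
L(Z, O) = -139 + 2*O + 2*Z (L(Z, O) = (O + Z) + (-139 + O + Z) = -139 + 2*O + 2*Z)
√(4087724 + L(R(-13 + 4), 1199)) = √(4087724 + (-139 + 2*1199 + 2*(3 - (-13 + 4)²))) = √(4087724 + (-139 + 2398 + 2*(3 - 1*(-9)²))) = √(4087724 + (-139 + 2398 + 2*(3 - 1*81))) = √(4087724 + (-139 + 2398 + 2*(3 - 81))) = √(4087724 + (-139 + 2398 + 2*(-78))) = √(4087724 + (-139 + 2398 - 156)) = √(4087724 + 2103) = √4089827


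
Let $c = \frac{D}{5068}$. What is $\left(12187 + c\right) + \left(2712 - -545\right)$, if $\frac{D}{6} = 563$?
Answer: $\frac{39136785}{2534} \approx 15445.0$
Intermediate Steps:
$D = 3378$ ($D = 6 \cdot 563 = 3378$)
$c = \frac{1689}{2534}$ ($c = \frac{3378}{5068} = 3378 \cdot \frac{1}{5068} = \frac{1689}{2534} \approx 0.66654$)
$\left(12187 + c\right) + \left(2712 - -545\right) = \left(12187 + \frac{1689}{2534}\right) + \left(2712 - -545\right) = \frac{30883547}{2534} + \left(2712 + 545\right) = \frac{30883547}{2534} + 3257 = \frac{39136785}{2534}$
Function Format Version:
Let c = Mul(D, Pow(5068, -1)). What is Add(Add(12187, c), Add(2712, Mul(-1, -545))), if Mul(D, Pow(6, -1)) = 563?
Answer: Rational(39136785, 2534) ≈ 15445.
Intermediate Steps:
D = 3378 (D = Mul(6, 563) = 3378)
c = Rational(1689, 2534) (c = Mul(3378, Pow(5068, -1)) = Mul(3378, Rational(1, 5068)) = Rational(1689, 2534) ≈ 0.66654)
Add(Add(12187, c), Add(2712, Mul(-1, -545))) = Add(Add(12187, Rational(1689, 2534)), Add(2712, Mul(-1, -545))) = Add(Rational(30883547, 2534), Add(2712, 545)) = Add(Rational(30883547, 2534), 3257) = Rational(39136785, 2534)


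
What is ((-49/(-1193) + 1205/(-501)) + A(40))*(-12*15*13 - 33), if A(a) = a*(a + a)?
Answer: -1511762825944/199231 ≈ -7.5880e+6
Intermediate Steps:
A(a) = 2*a² (A(a) = a*(2*a) = 2*a²)
((-49/(-1193) + 1205/(-501)) + A(40))*(-12*15*13 - 33) = ((-49/(-1193) + 1205/(-501)) + 2*40²)*(-12*15*13 - 33) = ((-49*(-1/1193) + 1205*(-1/501)) + 2*1600)*(-180*13 - 33) = ((49/1193 - 1205/501) + 3200)*(-2340 - 33) = (-1413016/597693 + 3200)*(-2373) = (1911204584/597693)*(-2373) = -1511762825944/199231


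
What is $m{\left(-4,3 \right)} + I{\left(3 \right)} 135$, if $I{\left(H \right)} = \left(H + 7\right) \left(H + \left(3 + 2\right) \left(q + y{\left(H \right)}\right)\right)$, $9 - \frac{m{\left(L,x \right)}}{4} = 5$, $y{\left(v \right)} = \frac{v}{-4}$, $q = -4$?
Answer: $- \frac{55993}{2} \approx -27997.0$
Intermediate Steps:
$y{\left(v \right)} = - \frac{v}{4}$ ($y{\left(v \right)} = v \left(- \frac{1}{4}\right) = - \frac{v}{4}$)
$m{\left(L,x \right)} = 16$ ($m{\left(L,x \right)} = 36 - 20 = 16$)
$I{\left(H \right)} = \left(-20 - \frac{H}{4}\right) \left(7 + H\right)$ ($I{\left(H \right)} = \left(H + 7\right) \left(H + \left(3 + 2\right) \left(-4 - \frac{H}{4}\right)\right) = \left(7 + H\right) \left(H + 5 \left(-4 - \frac{H}{4}\right)\right) = \left(7 + H\right) \left(H - \left(20 + \frac{5 H}{4}\right)\right) = \left(7 + H\right) \left(-20 - \frac{H}{4}\right) = \left(-20 - \frac{H}{4}\right) \left(7 + H\right)$)
$m{\left(-4,3 \right)} + I{\left(3 \right)} 135 = 16 + \left(-140 - \frac{261}{4} - \frac{3^{2}}{4}\right) 135 = 16 + \left(-140 - \frac{261}{4} - \frac{9}{4}\right) 135 = 16 - \frac{56025}{2} = - \frac{55993}{2}$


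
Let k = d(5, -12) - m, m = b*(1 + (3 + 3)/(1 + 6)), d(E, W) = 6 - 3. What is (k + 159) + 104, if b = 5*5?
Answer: 1537/7 ≈ 219.57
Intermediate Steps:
b = 25
d(E, W) = 3
m = 325/7 (m = 25*(1 + (3 + 3)/(1 + 6)) = 25*(1 + 6/7) = 25*(13/7) = 325/7 ≈ 46.429)
k = -304/7 (k = 3 - 1*325/7 = 3 - 325/7 = -304/7 ≈ -43.429)
(k + 159) + 104 = (-304/7 + 159) + 104 = 809/7 + 104 = 1537/7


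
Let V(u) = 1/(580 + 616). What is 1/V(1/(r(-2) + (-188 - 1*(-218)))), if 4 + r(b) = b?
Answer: 1196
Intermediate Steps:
r(b) = -4 + b
V(u) = 1/1196
1/V(1/(r(-2) + (-188 - 1*(-218)))) = 1/(1/1196) = 1196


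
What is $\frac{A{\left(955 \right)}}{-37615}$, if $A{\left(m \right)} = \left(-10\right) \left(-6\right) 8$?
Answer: $- \frac{96}{7523} \approx -0.012761$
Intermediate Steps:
$A{\left(m \right)} = 480$ ($A{\left(m \right)} = 60 \cdot 8 = 480$)
$\frac{A{\left(955 \right)}}{-37615} = \frac{480}{-37615} = 480 \left(- \frac{1}{37615}\right) = - \frac{96}{7523}$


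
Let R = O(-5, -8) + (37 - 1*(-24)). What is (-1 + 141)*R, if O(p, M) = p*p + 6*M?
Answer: 5320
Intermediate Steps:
O(p, M) = p**2 + 6*M
R = 38 (R = ((-5)**2 + 6*(-8)) + (37 - 1*(-24)) = (25 - 48) + (37 + 24) = -23 + 61 = 38)
(-1 + 141)*R = (-1 + 141)*38 = 140*38 = 5320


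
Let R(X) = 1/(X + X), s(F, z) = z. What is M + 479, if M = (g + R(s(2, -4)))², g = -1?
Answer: 30737/64 ≈ 480.27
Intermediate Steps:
R(X) = 1/(2*X)
M = 81/64 (M = (-1 + (½)/(-4))² = (-1 + (½)*(-¼))² = (-1 - ⅛)² = (-9/8)² = 81/64 ≈ 1.2656)
M + 479 = 81/64 + 479 = 30737/64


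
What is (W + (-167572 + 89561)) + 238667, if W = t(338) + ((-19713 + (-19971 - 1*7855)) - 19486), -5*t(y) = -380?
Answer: 93707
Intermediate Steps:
t(y) = 76 (t(y) = -⅕*(-380) = 76)
W = -66949 (W = 76 + ((-19713 + (-19971 - 1*7855)) - 19486) = 76 + ((-19713 + (-19971 - 7855)) - 19486) = 76 + ((-19713 - 27826) - 19486) = 76 + (-47539 - 19486) = 76 - 67025 = -66949)
(W + (-167572 + 89561)) + 238667 = (-66949 + (-167572 + 89561)) + 238667 = (-66949 - 78011) + 238667 = -144960 + 238667 = 93707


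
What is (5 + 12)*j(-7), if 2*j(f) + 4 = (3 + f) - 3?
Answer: -187/2 ≈ -93.500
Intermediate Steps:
j(f) = -2 + f/2 (j(f) = -2 + ((3 + f) - 3)/2 = -2 + f/2)
(5 + 12)*j(-7) = (5 + 12)*(-2 + (½)*(-7)) = 17*(-2 - 7/2) = 17*(-11/2) = -187/2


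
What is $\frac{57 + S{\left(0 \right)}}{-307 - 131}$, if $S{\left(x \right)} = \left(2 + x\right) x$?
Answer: $- \frac{19}{146} \approx -0.13014$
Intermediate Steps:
$S{\left(x \right)} = x \left(2 + x\right)$
$\frac{57 + S{\left(0 \right)}}{-307 - 131} = \frac{57 + 0 \left(2 + 0\right)}{-307 - 131} = \frac{57 + 0 \cdot 2}{-307 - 131} = \frac{57 + 0}{-438} = 57 \left(- \frac{1}{438}\right) = - \frac{19}{146}$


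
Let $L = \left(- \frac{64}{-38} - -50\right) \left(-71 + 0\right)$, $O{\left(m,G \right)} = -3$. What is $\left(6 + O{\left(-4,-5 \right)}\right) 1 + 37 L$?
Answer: $- \frac{2579657}{19} \approx -1.3577 \cdot 10^{5}$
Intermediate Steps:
$L = - \frac{69722}{19}$ ($L = \left(\left(-64\right) \left(- \frac{1}{38}\right) + 50\right) \left(-71\right) = \left(\frac{32}{19} + 50\right) \left(-71\right) = \frac{982}{19} \left(-71\right) = - \frac{69722}{19} \approx -3669.6$)
$\left(6 + O{\left(-4,-5 \right)}\right) 1 + 37 L = \left(6 - 3\right) 1 + 37 \left(- \frac{69722}{19}\right) = 3 \cdot 1 - \frac{2579714}{19} = 3 - \frac{2579714}{19} = - \frac{2579657}{19}$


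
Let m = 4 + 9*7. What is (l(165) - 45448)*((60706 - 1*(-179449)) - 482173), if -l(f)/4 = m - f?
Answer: 10904363008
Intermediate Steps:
m = 67 (m = 4 + 63 = 67)
l(f) = -268 + 4*f (l(f) = -4*(67 - f) = -268 + 4*f)
(l(165) - 45448)*((60706 - 1*(-179449)) - 482173) = ((-268 + 4*165) - 45448)*((60706 - 1*(-179449)) - 482173) = ((-268 + 660) - 45448)*((60706 + 179449) - 482173) = (392 - 45448)*(240155 - 482173) = -45056*(-242018) = 10904363008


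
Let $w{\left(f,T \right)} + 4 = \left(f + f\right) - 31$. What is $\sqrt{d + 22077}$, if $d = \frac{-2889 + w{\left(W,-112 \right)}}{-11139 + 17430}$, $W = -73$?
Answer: $\frac{\sqrt{97079452563}}{2097} \approx 148.58$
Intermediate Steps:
$w{\left(f,T \right)} = -35 + 2 f$ ($w{\left(f,T \right)} = -4 + \left(\left(f + f\right) - 31\right) = -4 + \left(2 f - 31\right) = -4 + \left(-31 + 2 f\right) = -35 + 2 f$)
$d = - \frac{3070}{6291}$ ($d = \frac{-2889 + \left(-35 + 2 \left(-73\right)\right)}{-11139 + 17430} = \frac{-2889 - 181}{6291} = \left(-2889 - 181\right) \frac{1}{6291} = \left(-3070\right) \frac{1}{6291} = - \frac{3070}{6291} \approx -0.488$)
$\sqrt{d + 22077} = \sqrt{- \frac{3070}{6291} + 22077} = \sqrt{\frac{138883337}{6291}} = \frac{\sqrt{97079452563}}{2097}$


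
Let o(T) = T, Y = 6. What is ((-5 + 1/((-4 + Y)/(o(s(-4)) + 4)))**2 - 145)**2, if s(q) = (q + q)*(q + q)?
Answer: 484416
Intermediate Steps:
s(q) = 4*q**2 (s(q) = (2*q)*(2*q) = 4*q**2)
((-5 + 1/((-4 + Y)/(o(s(-4)) + 4)))**2 - 145)**2 = ((-5 + 1/((-4 + 6)/(4*(-4)**2 + 4)))**2 - 145)**2 = ((-5 + 1/(2/(4*16 + 4)))**2 - 145)**2 = ((-5 + 1/(2/(64 + 4)))**2 - 145)**2 = ((-5 + 1/(2/68))**2 - 145)**2 = ((-5 + 1/(2*(1/68)))**2 - 145)**2 = ((-5 + 1/(1/34))**2 - 145)**2 = ((-5 + 34)**2 - 145)**2 = (29**2 - 145)**2 = (841 - 145)**2 = 696**2 = 484416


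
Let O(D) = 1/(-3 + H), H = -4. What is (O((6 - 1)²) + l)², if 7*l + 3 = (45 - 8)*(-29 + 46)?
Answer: 390625/49 ≈ 7971.9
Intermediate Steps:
O(D) = -⅐ (O(D) = 1/(-3 - 4) = 1/(-7) = -⅐)
l = 626/7 (l = -3/7 + ((45 - 8)*(-29 + 46))/7 = -3/7 + (37*17)/7 = -3/7 + (⅐)*629 = -3/7 + 629/7 = 626/7 ≈ 89.429)
(O((6 - 1)²) + l)² = (-⅐ + 626/7)² = (625/7)² = 390625/49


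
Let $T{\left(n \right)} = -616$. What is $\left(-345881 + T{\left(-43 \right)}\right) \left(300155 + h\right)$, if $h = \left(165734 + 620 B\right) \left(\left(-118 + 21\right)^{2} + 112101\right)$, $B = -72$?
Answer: $-5098506577621215$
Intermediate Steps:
$h = 14714131940$ ($h = \left(165734 + 620 \left(-72\right)\right) \left(\left(-118 + 21\right)^{2} + 112101\right) = \left(165734 - 44640\right) \left(\left(-97\right)^{2} + 112101\right) = 121094 \left(9409 + 112101\right) = 121094 \cdot 121510 = 14714131940$)
$\left(-345881 + T{\left(-43 \right)}\right) \left(300155 + h\right) = \left(-345881 - 616\right) \left(300155 + 14714131940\right) = \left(-346497\right) 14714432095 = -5098506577621215$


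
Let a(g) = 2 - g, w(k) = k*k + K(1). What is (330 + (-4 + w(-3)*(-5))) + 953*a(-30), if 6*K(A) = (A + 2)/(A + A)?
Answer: 123103/4 ≈ 30776.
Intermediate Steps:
K(A) = (2 + A)/(12*A) (K(A) = ((A + 2)/(A + A))/6 = ((2 + A)/((2*A)))/6 = ((2 + A)*(1/(2*A)))/6 = ((2 + A)/(2*A))/6 = (2 + A)/(12*A))
w(k) = ¼ + k² (w(k) = k*k + (1/12)*(2 + 1)/1 = k² + (1/12)*1*3 = k² + ¼ = ¼ + k²)
(330 + (-4 + w(-3)*(-5))) + 953*a(-30) = (330 + (-4 + (¼ + (-3)²)*(-5))) + 953*(2 - 1*(-30)) = (330 + (-4 + (¼ + 9)*(-5))) + 953*(2 + 30) = (330 + (-4 + (37/4)*(-5))) + 953*32 = (330 + (-4 - 185/4)) + 30496 = (330 - 201/4) + 30496 = 1119/4 + 30496 = 123103/4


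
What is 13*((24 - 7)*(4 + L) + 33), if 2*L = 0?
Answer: 1313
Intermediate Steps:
L = 0 (L = (½)*0 = 0)
13*((24 - 7)*(4 + L) + 33) = 13*((24 - 7)*(4 + 0) + 33) = 13*(17*4 + 33) = 13*(68 + 33) = 13*101 = 1313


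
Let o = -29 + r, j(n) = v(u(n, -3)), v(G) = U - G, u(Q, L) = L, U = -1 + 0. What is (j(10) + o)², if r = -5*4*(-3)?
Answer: 1089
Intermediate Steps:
U = -1
v(G) = -1 - G
r = 60 (r = -20*(-3) = 60)
j(n) = 2 (j(n) = -1 - 1*(-3) = -1 + 3 = 2)
o = 31 (o = -29 + 60 = 31)
(j(10) + o)² = (2 + 31)² = 33² = 1089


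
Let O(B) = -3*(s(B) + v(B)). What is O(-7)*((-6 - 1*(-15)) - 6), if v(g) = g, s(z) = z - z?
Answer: 63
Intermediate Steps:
s(z) = 0
O(B) = -3*B (O(B) = -3*(0 + B) = -3*B)
O(-7)*((-6 - 1*(-15)) - 6) = (-3*(-7))*((-6 - 1*(-15)) - 6) = 21*((-6 + 15) - 6) = 21*(9 - 6) = 21*3 = 63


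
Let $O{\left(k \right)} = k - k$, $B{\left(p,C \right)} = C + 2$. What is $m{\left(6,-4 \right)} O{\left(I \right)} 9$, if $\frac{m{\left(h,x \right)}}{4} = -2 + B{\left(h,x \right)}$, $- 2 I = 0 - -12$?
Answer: $0$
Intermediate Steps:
$B{\left(p,C \right)} = 2 + C$
$I = -6$ ($I = - \frac{0 - -12}{2} = - \frac{0 + 12}{2} = \left(- \frac{1}{2}\right) 12 = -6$)
$O{\left(k \right)} = 0$
$m{\left(h,x \right)} = 4 x$ ($m{\left(h,x \right)} = 4 \left(-2 + \left(2 + x\right)\right) = 4 x$)
$m{\left(6,-4 \right)} O{\left(I \right)} 9 = 4 \left(-4\right) 0 \cdot 9 = \left(-16\right) 0 = 0$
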